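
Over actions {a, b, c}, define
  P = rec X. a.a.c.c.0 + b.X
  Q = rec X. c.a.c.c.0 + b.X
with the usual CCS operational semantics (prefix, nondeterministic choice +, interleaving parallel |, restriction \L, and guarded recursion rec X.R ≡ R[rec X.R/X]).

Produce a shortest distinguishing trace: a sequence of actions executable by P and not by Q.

P's transition system — 5 states:
  s0 = rec X. a.a.c.c.0 + b.X has moves =a=> s1, =b=> s0
  s1 = a.c.c.0 has moves =a=> s2
  s2 = c.c.0 has moves =c=> s3
  s3 = c.0 has moves =c=> s4
  s4 = 0 has moves stopped
Q's transition system — 5 states:
  t0 = rec X. c.a.c.c.0 + b.X has moves =b=> t0, =c=> t1
  t1 = a.c.c.0 has moves =a=> t2
  t2 = c.c.0 has moves =c=> t3
  t3 = c.0 has moves =c=> t4
  t4 = 0 has moves stopped
Trace ⟨a⟩ through P, begin at {s0}:
  [1] a ⇒ {s1}
  ✓ P
Trace ⟨a⟩ through Q, begin at {t0}:
  [1] a ⇒ ∅  — Q cannot continue

a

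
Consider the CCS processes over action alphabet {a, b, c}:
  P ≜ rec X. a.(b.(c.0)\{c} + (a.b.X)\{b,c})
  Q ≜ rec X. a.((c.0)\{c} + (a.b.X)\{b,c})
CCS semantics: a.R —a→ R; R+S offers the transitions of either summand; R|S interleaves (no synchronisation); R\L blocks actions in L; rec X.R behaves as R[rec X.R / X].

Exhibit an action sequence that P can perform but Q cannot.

Reachable graph of P (4 states):
  p0 = rec X. a.(b.(c.0)\{c} + (a.b.X)\{b,c}) has moves -a-> p1
  p1 = b.(c.0)\{c} + (a.b.(rec X. a.(b.(c.0)\{c} + (a.b.X)\{b,c})))\{b,c} has moves -a-> p2, -b-> p3
  p2 = (b.(rec X. a.(b.(c.0)\{c} + (a.b.X)\{b,c})))\{b,c} has moves ∅
  p3 = (c.0)\{c} has moves ∅
Reachable graph of Q (3 states):
  q0 = rec X. a.((c.0)\{c} + (a.b.X)\{b,c}) has moves -a-> q1
  q1 = (c.0)\{c} + (a.b.(rec X. a.((c.0)\{c} + (a.b.X)\{b,c})))\{b,c} has moves -a-> q2
  q2 = (b.(rec X. a.((c.0)\{c} + (a.b.X)\{b,c})))\{b,c} has moves ∅
Trace ⟨ab⟩ through P, begin at {p0}:
  step 1 (a): {p1}
  step 2 (b): {p3}
  — P admits the full trace.
Trace ⟨ab⟩ through Q, begin at {q0}:
  step 1 (a): {q1}
  step 2 (b): no successor for Q

ab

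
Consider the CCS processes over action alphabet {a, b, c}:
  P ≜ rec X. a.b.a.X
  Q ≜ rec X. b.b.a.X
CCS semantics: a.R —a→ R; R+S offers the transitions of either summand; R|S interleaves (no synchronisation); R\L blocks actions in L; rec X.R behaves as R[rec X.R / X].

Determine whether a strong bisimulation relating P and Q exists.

NO

LTS(P): 3 reachable states
  s0 = rec X. a.b.a.X → -a-> s1
  s1 = b.a.(rec X. a.b.a.X) → -b-> s2
  s2 = a.(rec X. a.b.a.X) → -a-> s0
LTS(Q): 3 reachable states
  t0 = rec X. b.b.a.X → -b-> t1
  t1 = b.a.(rec X. b.b.a.X) → -b-> t2
  t2 = a.(rec X. b.b.a.X) → -a-> t0
Partition-refinement fixed point:
  B0 = {s0}
  B1 = {s1}
  B2 = {s2}
  B3 = {t0}
  B4 = {t1}
  B5 = {t2}
s0 ∈ B0, t0 ∈ B3 → different blocks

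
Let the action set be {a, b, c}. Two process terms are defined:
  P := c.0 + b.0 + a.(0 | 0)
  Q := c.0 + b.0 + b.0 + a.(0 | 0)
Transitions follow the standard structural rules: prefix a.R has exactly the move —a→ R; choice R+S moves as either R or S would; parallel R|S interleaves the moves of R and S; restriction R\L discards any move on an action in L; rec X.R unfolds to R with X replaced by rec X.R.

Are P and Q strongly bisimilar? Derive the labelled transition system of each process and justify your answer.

LTS(P): 3 reachable states
  p0 = c.0 + b.0 + a.(0 | 0) | —a→ p1, —b→ p2, —c→ p2
  p1 = 0 | 0 | ·
  p2 = 0 | ·
LTS(Q): 3 reachable states
  q0 = c.0 + b.0 + b.0 + a.(0 | 0) | —a→ q1, —b→ q2, —c→ q2
  q1 = 0 | 0 | ·
  q2 = 0 | ·
Coarsest stable partition (strong bisimilarity classes):
  B0 = {p0, q0}
  B1 = {p1, p2, q1, q2}
p0 ∈ B0, q0 ∈ B0 → same block

P ~ Q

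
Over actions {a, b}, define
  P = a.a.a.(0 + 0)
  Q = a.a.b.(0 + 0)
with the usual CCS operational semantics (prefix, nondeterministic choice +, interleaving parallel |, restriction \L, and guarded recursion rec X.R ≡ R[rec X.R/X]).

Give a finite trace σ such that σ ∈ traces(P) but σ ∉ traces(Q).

P's transition system — 4 states:
  p0 = a.a.a.(0 + 0) :: -a-> p1
  p1 = a.a.(0 + 0) :: -a-> p2
  p2 = a.(0 + 0) :: -a-> p3
  p3 = 0 + 0 :: stopped
Q's transition system — 4 states:
  q0 = a.a.b.(0 + 0) :: -a-> q1
  q1 = a.b.(0 + 0) :: -a-> q2
  q2 = b.(0 + 0) :: -b-> q3
  q3 = 0 + 0 :: stopped
Executing aaa from P (initial set {p0}):
  [1] a ⇒ {p1}
  [2] a ⇒ {p2}
  [3] a ⇒ {p3}
  ✓ P
Executing aaa from Q (initial set {q0}):
  [1] a ⇒ {q1}
  [2] a ⇒ {q2}
  [3] a ⇒ ∅  — Q cannot continue

aaa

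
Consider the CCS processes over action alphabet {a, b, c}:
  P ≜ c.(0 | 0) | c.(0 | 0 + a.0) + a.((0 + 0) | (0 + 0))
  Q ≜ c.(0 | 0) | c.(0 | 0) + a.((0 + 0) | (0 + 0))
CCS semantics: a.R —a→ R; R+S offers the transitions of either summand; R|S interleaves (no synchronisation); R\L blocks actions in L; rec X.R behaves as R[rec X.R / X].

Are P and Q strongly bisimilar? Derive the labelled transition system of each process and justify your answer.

not bisimilar

LTS(P): 7 reachable states
  s0 = c.(0 | 0) | c.(0 | 0 + a.0) + a.((0 + 0) | (0 + 0)) :: --a--▸ s1, --c--▸ s2, --c--▸ s3
  s1 = (0 + 0) | (0 + 0) :: stopped
  s2 = 0 | 0 | c.(0 | 0 + a.0) :: --c--▸ s4
  s3 = c.(0 | 0) | (0 | 0 + a.0) :: --a--▸ s5, --c--▸ s4
  s4 = 0 | 0 | (0 | 0 + a.0) :: --a--▸ s6
  s5 = c.(0 | 0) | 0 :: --c--▸ s6
  s6 = 0 | 0 | 0 :: stopped
LTS(Q): 5 reachable states
  t0 = c.(0 | 0) | c.(0 | 0) + a.((0 + 0) | (0 + 0)) :: --a--▸ t1, --c--▸ t2, --c--▸ t3
  t1 = (0 + 0) | (0 + 0) :: stopped
  t2 = 0 | 0 | c.(0 | 0) :: --c--▸ t4
  t3 = c.(0 | 0) | (0 | 0) :: --c--▸ t4
  t4 = 0 | 0 | (0 | 0) :: stopped
Coarsest stable partition (strong bisimilarity classes):
  B0 = {s0}
  B1 = {s2}
  B2 = {s4}
  B3 = {s1, s6, t1, t4}
  B4 = {s3}
  B5 = {s5, t2, t3}
  B6 = {t0}
s0 ∈ B0, t0 ∈ B6 → different blocks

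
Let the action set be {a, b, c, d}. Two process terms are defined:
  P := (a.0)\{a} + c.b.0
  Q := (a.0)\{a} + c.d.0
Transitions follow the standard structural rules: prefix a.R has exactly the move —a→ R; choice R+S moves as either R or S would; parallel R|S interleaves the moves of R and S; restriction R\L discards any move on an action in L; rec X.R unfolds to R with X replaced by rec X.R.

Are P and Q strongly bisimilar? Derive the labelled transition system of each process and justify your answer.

not bisimilar

LTS(P): 3 reachable states
  s0 = (a.0)\{a} + c.b.0 | ··c··> s1
  s1 = b.0 | ··b··> s2
  s2 = 0 | ·
LTS(Q): 3 reachable states
  t0 = (a.0)\{a} + c.d.0 | ··c··> t1
  t1 = d.0 | ··d··> t2
  t2 = 0 | ·
Partition-refinement fixed point:
  B0 = {s0}
  B1 = {s1}
  B2 = {s2, t2}
  B3 = {t0}
  B4 = {t1}
s0 ∈ B0, t0 ∈ B3 → different blocks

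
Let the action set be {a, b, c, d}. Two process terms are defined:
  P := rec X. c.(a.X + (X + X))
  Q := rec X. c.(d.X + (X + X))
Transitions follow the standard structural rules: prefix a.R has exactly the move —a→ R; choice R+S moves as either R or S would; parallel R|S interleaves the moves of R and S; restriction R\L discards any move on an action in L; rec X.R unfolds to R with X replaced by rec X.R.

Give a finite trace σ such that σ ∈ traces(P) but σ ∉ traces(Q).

ca

P's transition system — 2 states:
  p0 = rec X. c.(a.X + (X + X)) → ··c··> p1
  p1 = a.(rec X. c.(a.X + (X + X))) + ((rec X. c.(a.X + (X + X))) + (rec X. c.(a.X + (X + X)))) → ··a··> p0, ··c··> p1
Q's transition system — 2 states:
  q0 = rec X. c.(d.X + (X + X)) → ··c··> q1
  q1 = d.(rec X. c.(d.X + (X + X))) + ((rec X. c.(d.X + (X + X))) + (rec X. c.(d.X + (X + X)))) → ··c··> q1, ··d··> q0
Trace ⟨ca⟩ through P, begin at {p0}:
  after c @ step 1: {p1}
  after a @ step 2: {p0}
  — P admits the full trace.
Trace ⟨ca⟩ through Q, begin at {q0}:
  after c @ step 1: {q1}
  after a @ step 2: no successor for Q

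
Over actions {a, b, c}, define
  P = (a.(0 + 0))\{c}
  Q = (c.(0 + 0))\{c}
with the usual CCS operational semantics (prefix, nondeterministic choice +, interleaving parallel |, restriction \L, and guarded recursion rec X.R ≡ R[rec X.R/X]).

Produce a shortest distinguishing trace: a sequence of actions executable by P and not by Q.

P's transition system — 2 states:
  p0 = (a.(0 + 0))\{c} → —a→ p1
  p1 = (0 + 0)\{c} → stopped
Q's transition system — 1 states:
  q0 = (c.(0 + 0))\{c} → stopped
Executing a from P (initial set {p0}):
  step 1 (a): {p1}
  P completes σ.
Executing a from Q (initial set {q0}):
  step 1 (a): ∅  — Q cannot continue

a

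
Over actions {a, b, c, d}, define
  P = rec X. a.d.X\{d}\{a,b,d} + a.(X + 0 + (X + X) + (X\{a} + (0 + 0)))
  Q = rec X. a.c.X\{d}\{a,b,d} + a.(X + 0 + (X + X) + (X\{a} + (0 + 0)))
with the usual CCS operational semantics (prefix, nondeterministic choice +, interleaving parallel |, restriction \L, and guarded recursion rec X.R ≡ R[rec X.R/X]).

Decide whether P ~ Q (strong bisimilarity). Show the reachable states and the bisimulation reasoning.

Reachable graph of P (4 states):
  u0 = rec X. a.d.X\{d}\{a,b,d} + a.(X + 0 + (X + X) + (X\{a} + (0 + 0))) has moves --a--▸ u1, --a--▸ u2
  u1 = (rec X. a.d.X\{d}\{a,b,d} + a.(X + 0 + (X + X) + (X\{a} + (0 + 0)))) + 0 + ((rec X. a.d.X\{d}\{a,b,d} + a.(X + 0 + (X + X) + (X\{a} + (0 + 0)))) + (rec X. a.d.X\{d}\{a,b,d} + a.(X + 0 + (X + X) + (X\{a} + (0 + 0))))) + ((rec X. a.d.X\{d}\{a,b,d} + a.(X + 0 + (X + X) + (X\{a} + (0 + 0))))\{a} + (0 + 0)) has moves --a--▸ u1, --a--▸ u2
  u2 = d.(rec X. a.d.X\{d}\{a,b,d} + a.(X + 0 + (X + X) + (X\{a} + (0 + 0))))\{d}\{a,b,d} has moves --d--▸ u3
  u3 = (rec X. a.d.X\{d}\{a,b,d} + a.(X + 0 + (X + X) + (X\{a} + (0 + 0))))\{d}\{a,b,d} has moves stopped
Reachable graph of Q (4 states):
  v0 = rec X. a.c.X\{d}\{a,b,d} + a.(X + 0 + (X + X) + (X\{a} + (0 + 0))) has moves --a--▸ v1, --a--▸ v2
  v1 = (rec X. a.c.X\{d}\{a,b,d} + a.(X + 0 + (X + X) + (X\{a} + (0 + 0)))) + 0 + ((rec X. a.c.X\{d}\{a,b,d} + a.(X + 0 + (X + X) + (X\{a} + (0 + 0)))) + (rec X. a.c.X\{d}\{a,b,d} + a.(X + 0 + (X + X) + (X\{a} + (0 + 0))))) + ((rec X. a.c.X\{d}\{a,b,d} + a.(X + 0 + (X + X) + (X\{a} + (0 + 0))))\{a} + (0 + 0)) has moves --a--▸ v1, --a--▸ v2
  v2 = c.(rec X. a.c.X\{d}\{a,b,d} + a.(X + 0 + (X + X) + (X\{a} + (0 + 0))))\{d}\{a,b,d} has moves --c--▸ v3
  v3 = (rec X. a.c.X\{d}\{a,b,d} + a.(X + 0 + (X + X) + (X\{a} + (0 + 0))))\{d}\{a,b,d} has moves stopped
Coarsest stable partition (strong bisimilarity classes):
  B0 = {u0, u1}
  B1 = {u2}
  B2 = {u3, v3}
  B3 = {v0, v1}
  B4 = {v2}
u0 ∈ B0, v0 ∈ B3 → different blocks

NO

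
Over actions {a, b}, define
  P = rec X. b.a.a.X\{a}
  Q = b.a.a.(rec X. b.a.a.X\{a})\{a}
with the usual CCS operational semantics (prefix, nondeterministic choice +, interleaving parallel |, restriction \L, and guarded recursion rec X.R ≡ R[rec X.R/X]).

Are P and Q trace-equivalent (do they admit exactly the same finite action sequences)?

P's transition system — 5 states:
  m0 = rec X. b.a.a.X\{a} :: -b-> m1
  m1 = a.a.(rec X. b.a.a.X\{a})\{a} :: -a-> m2
  m2 = a.(rec X. b.a.a.X\{a})\{a} :: -a-> m3
  m3 = (rec X. b.a.a.X\{a})\{a} :: -b-> m4
  m4 = (a.a.(rec X. b.a.a.X\{a})\{a})\{a} :: stopped
Q's transition system — 5 states:
  n0 = b.a.a.(rec X. b.a.a.X\{a})\{a} :: -b-> n1
  n1 = a.a.(rec X. b.a.a.X\{a})\{a} :: -a-> n2
  n2 = a.(rec X. b.a.a.X\{a})\{a} :: -a-> n3
  n3 = (rec X. b.a.a.X\{a})\{a} :: -b-> n4
  n4 = (a.a.(rec X. b.a.a.X\{a})\{a})\{a} :: stopped
Bisimilarity quotient blocks:
  B0 = {m0, n0}
  B1 = {m1, n1}
  B2 = {m2, n2}
  B3 = {m3, n3}
  B4 = {m4, n4}
m0 ∈ B0, n0 ∈ B0 → same block
Bisimilar ⇒ trace-equivalent.

YES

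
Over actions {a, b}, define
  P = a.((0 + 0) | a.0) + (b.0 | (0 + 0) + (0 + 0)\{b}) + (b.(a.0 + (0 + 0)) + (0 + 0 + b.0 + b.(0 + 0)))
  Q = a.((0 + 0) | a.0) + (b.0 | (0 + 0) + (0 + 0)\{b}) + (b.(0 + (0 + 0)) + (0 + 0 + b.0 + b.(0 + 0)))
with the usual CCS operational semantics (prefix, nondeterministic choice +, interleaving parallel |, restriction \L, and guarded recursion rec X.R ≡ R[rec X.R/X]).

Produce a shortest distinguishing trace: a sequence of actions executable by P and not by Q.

ba

LTS(P): 7 reachable states
  m0 = a.((0 + 0) | a.0) + (b.0 | (0 + 0) + (0 + 0)\{b}) + (b.(a.0 + (0 + 0)) + (0 + 0 + b.0 + b.(0 + 0))) | =a=> m1, =b=> m2, =b=> m3, =b=> m4, =b=> m5
  m1 = (0 + 0) | a.0 | =a=> m6
  m2 = 0 | ·
  m3 = 0 + 0 | ·
  m4 = 0 | (0 + 0) | ·
  m5 = a.0 + (0 + 0) | =a=> m2
  m6 = (0 + 0) | 0 | ·
LTS(Q): 7 reachable states
  n0 = a.((0 + 0) | a.0) + (b.0 | (0 + 0) + (0 + 0)\{b}) + (b.(0 + (0 + 0)) + (0 + 0 + b.0 + b.(0 + 0))) | =a=> n1, =b=> n2, =b=> n3, =b=> n4, =b=> n5
  n1 = (0 + 0) | a.0 | =a=> n6
  n2 = 0 | ·
  n3 = 0 + (0 + 0) | ·
  n4 = 0 + 0 | ·
  n5 = 0 | (0 + 0) | ·
  n6 = (0 + 0) | 0 | ·
Trace ⟨ba⟩ through P, begin at {m0}:
  step 1 (b): {m2, m3, m4, m5}
  step 2 (a): {m2}
  ✓ P
Trace ⟨ba⟩ through Q, begin at {n0}:
  step 1 (b): {n2, n3, n4, n5}
  step 2 (a): no successor for Q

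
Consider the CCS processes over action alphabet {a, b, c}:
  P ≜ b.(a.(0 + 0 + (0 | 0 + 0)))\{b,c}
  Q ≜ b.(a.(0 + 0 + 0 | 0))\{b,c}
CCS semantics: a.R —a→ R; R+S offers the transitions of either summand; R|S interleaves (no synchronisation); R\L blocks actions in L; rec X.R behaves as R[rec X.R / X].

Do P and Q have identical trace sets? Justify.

LTS(P): 3 reachable states
  m0 = b.(a.(0 + 0 + (0 | 0 + 0)))\{b,c} | -b-> m1
  m1 = (a.(0 + 0 + (0 | 0 + 0)))\{b,c} | -a-> m2
  m2 = (0 + 0 + (0 | 0 + 0))\{b,c} | (no moves)
LTS(Q): 3 reachable states
  n0 = b.(a.(0 + 0 + 0 | 0))\{b,c} | -b-> n1
  n1 = (a.(0 + 0 + 0 | 0))\{b,c} | -a-> n2
  n2 = (0 + 0 + 0 | 0)\{b,c} | (no moves)
Bisimilarity quotient blocks:
  B0 = {m0, n0}
  B1 = {m1, n1}
  B2 = {m2, n2}
m0 ∈ B0, n0 ∈ B0 → same block
Bisimilar ⇒ trace-equivalent.

traces(P) = traces(Q)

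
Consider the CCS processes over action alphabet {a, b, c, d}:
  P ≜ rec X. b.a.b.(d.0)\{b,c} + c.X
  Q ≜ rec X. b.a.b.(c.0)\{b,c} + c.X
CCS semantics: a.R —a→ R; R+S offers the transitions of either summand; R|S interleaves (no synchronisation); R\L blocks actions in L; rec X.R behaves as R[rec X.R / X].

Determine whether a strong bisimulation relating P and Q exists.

Reachable graph of P (5 states):
  s0 = rec X. b.a.b.(d.0)\{b,c} + c.X :: ··b··> s1, ··c··> s0
  s1 = a.b.(d.0)\{b,c} :: ··a··> s2
  s2 = b.(d.0)\{b,c} :: ··b··> s3
  s3 = (d.0)\{b,c} :: ··d··> s4
  s4 = 0\{b,c} :: ·
Reachable graph of Q (4 states):
  t0 = rec X. b.a.b.(c.0)\{b,c} + c.X :: ··b··> t1, ··c··> t0
  t1 = a.b.(c.0)\{b,c} :: ··a··> t2
  t2 = b.(c.0)\{b,c} :: ··b··> t3
  t3 = (c.0)\{b,c} :: ·
Bisimilarity quotient blocks:
  B0 = {s0}
  B1 = {s1}
  B2 = {s2}
  B3 = {s3}
  B4 = {s4, t3}
  B5 = {t0}
  B6 = {t1}
  B7 = {t2}
s0 ∈ B0, t0 ∈ B5 → different blocks

NO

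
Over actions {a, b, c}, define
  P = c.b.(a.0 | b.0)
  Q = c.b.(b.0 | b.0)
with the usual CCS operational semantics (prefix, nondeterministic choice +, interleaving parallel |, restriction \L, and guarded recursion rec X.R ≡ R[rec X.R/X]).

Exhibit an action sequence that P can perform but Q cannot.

cba

LTS(P): 6 reachable states
  u0 = c.b.(a.0 | b.0) | =c=> u1
  u1 = b.(a.0 | b.0) | =b=> u2
  u2 = a.0 | b.0 | =a=> u3, =b=> u4
  u3 = 0 | b.0 | =b=> u5
  u4 = a.0 | 0 | =a=> u5
  u5 = 0 | 0 | ·
LTS(Q): 6 reachable states
  v0 = c.b.(b.0 | b.0) | =c=> v1
  v1 = b.(b.0 | b.0) | =b=> v2
  v2 = b.0 | b.0 | =b=> v3, =b=> v4
  v3 = 0 | b.0 | =b=> v5
  v4 = b.0 | 0 | =b=> v5
  v5 = 0 | 0 | ·
Executing cba from P (initial set {u0}):
  after c @ step 1: {u1}
  after b @ step 2: {u2}
  after a @ step 3: {u3}
  P completes σ.
Executing cba from Q (initial set {v0}):
  after c @ step 1: {v1}
  after b @ step 2: {v2}
  after a @ step 3: no successor for Q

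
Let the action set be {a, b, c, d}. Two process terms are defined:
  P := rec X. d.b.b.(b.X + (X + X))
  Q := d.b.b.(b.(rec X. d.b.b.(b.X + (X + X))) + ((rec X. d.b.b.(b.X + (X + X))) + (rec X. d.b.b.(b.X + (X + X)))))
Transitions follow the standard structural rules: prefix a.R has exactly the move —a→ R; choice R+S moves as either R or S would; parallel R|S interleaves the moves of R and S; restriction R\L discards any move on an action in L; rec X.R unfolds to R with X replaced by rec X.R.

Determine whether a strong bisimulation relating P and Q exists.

Reachable graph of P (4 states):
  p0 = rec X. d.b.b.(b.X + (X + X)) has moves --d--▸ p1
  p1 = b.b.(b.(rec X. d.b.b.(b.X + (X + X))) + ((rec X. d.b.b.(b.X + (X + X))) + (rec X. d.b.b.(b.X + (X + X))))) has moves --b--▸ p2
  p2 = b.(b.(rec X. d.b.b.(b.X + (X + X))) + ((rec X. d.b.b.(b.X + (X + X))) + (rec X. d.b.b.(b.X + (X + X))))) has moves --b--▸ p3
  p3 = b.(rec X. d.b.b.(b.X + (X + X))) + ((rec X. d.b.b.(b.X + (X + X))) + (rec X. d.b.b.(b.X + (X + X)))) has moves --b--▸ p0, --d--▸ p1
Reachable graph of Q (5 states):
  q0 = d.b.b.(b.(rec X. d.b.b.(b.X + (X + X))) + ((rec X. d.b.b.(b.X + (X + X))) + (rec X. d.b.b.(b.X + (X + X))))) has moves --d--▸ q1
  q1 = b.b.(b.(rec X. d.b.b.(b.X + (X + X))) + ((rec X. d.b.b.(b.X + (X + X))) + (rec X. d.b.b.(b.X + (X + X))))) has moves --b--▸ q2
  q2 = b.(b.(rec X. d.b.b.(b.X + (X + X))) + ((rec X. d.b.b.(b.X + (X + X))) + (rec X. d.b.b.(b.X + (X + X))))) has moves --b--▸ q3
  q3 = b.(rec X. d.b.b.(b.X + (X + X))) + ((rec X. d.b.b.(b.X + (X + X))) + (rec X. d.b.b.(b.X + (X + X)))) has moves --b--▸ q4, --d--▸ q1
  q4 = rec X. d.b.b.(b.X + (X + X)) has moves --d--▸ q1
Partition-refinement fixed point:
  B0 = {p0, q0, q4}
  B1 = {p1, q1}
  B2 = {p2, q2}
  B3 = {p3, q3}
p0 ∈ B0, q0 ∈ B0 → same block

YES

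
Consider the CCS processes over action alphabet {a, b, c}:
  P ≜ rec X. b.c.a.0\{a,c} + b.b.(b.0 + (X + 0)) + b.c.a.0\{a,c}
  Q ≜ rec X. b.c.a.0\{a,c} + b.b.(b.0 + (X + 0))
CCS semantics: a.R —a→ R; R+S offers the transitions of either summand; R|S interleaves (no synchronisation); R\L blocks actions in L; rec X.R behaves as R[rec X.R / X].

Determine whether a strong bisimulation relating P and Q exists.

P ~ Q

Reachable graph of P (7 states):
  u0 = rec X. b.c.a.0\{a,c} + b.b.(b.0 + (X + 0)) + b.c.a.0\{a,c} | —b→ u1, —b→ u2
  u1 = b.(b.0 + ((rec X. b.c.a.0\{a,c} + b.b.(b.0 + (X + 0)) + b.c.a.0\{a,c}) + 0)) | —b→ u3
  u2 = c.a.0\{a,c} | —c→ u4
  u3 = b.0 + ((rec X. b.c.a.0\{a,c} + b.b.(b.0 + (X + 0)) + b.c.a.0\{a,c}) + 0) | —b→ u1, —b→ u2, —b→ u5
  u4 = a.0\{a,c} | —a→ u6
  u5 = 0 | ∅
  u6 = 0\{a,c} | ∅
Reachable graph of Q (7 states):
  v0 = rec X. b.c.a.0\{a,c} + b.b.(b.0 + (X + 0)) | —b→ v1, —b→ v2
  v1 = b.(b.0 + ((rec X. b.c.a.0\{a,c} + b.b.(b.0 + (X + 0))) + 0)) | —b→ v3
  v2 = c.a.0\{a,c} | —c→ v4
  v3 = b.0 + ((rec X. b.c.a.0\{a,c} + b.b.(b.0 + (X + 0))) + 0) | —b→ v1, —b→ v2, —b→ v5
  v4 = a.0\{a,c} | —a→ v6
  v5 = 0 | ∅
  v6 = 0\{a,c} | ∅
Partition-refinement fixed point:
  B0 = {u0, v0}
  B1 = {u2, v2}
  B2 = {u4, v4}
  B3 = {u5, u6, v5, v6}
  B4 = {u1, v1}
  B5 = {u3, v3}
u0 ∈ B0, v0 ∈ B0 → same block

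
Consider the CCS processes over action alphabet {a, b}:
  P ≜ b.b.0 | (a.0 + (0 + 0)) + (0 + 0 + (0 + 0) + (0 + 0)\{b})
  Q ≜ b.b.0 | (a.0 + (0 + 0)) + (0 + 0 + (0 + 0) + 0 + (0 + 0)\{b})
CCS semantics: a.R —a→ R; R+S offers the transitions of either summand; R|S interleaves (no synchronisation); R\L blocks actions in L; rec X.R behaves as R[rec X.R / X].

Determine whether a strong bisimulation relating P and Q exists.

P ~ Q

P's transition system — 6 states:
  u0 = b.b.0 | (a.0 + (0 + 0)) + (0 + 0 + (0 + 0) + (0 + 0)\{b}) ⊢ ··a··> u1, ··b··> u2
  u1 = b.b.0 | 0 ⊢ ··b··> u3
  u2 = b.0 | (a.0 + (0 + 0)) ⊢ ··a··> u3, ··b··> u4
  u3 = b.0 | 0 ⊢ ··b··> u5
  u4 = 0 | (a.0 + (0 + 0)) ⊢ ··a··> u5
  u5 = 0 | 0 ⊢ ·
Q's transition system — 6 states:
  v0 = b.b.0 | (a.0 + (0 + 0)) + (0 + 0 + (0 + 0) + 0 + (0 + 0)\{b}) ⊢ ··a··> v1, ··b··> v2
  v1 = b.b.0 | 0 ⊢ ··b··> v3
  v2 = b.0 | (a.0 + (0 + 0)) ⊢ ··a··> v3, ··b··> v4
  v3 = b.0 | 0 ⊢ ··b··> v5
  v4 = 0 | (a.0 + (0 + 0)) ⊢ ··a··> v5
  v5 = 0 | 0 ⊢ ·
Bisimilarity quotient blocks:
  B0 = {u0, v0}
  B1 = {u1, v1}
  B2 = {u3, v3}
  B3 = {u5, v5}
  B4 = {u2, v2}
  B5 = {u4, v4}
u0 ∈ B0, v0 ∈ B0 → same block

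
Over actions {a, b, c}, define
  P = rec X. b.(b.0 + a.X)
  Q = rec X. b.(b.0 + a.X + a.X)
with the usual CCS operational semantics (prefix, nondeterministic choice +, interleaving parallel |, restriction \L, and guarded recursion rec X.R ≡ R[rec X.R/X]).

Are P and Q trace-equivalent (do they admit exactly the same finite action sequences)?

traces(P) = traces(Q)

LTS(P): 3 reachable states
  p0 = rec X. b.(b.0 + a.X) ⊢ -b-> p1
  p1 = b.0 + a.(rec X. b.(b.0 + a.X)) ⊢ -a-> p0, -b-> p2
  p2 = 0 ⊢ ·
LTS(Q): 3 reachable states
  q0 = rec X. b.(b.0 + a.X + a.X) ⊢ -b-> q1
  q1 = b.0 + a.(rec X. b.(b.0 + a.X + a.X)) + a.(rec X. b.(b.0 + a.X + a.X)) ⊢ -a-> q0, -b-> q2
  q2 = 0 ⊢ ·
Partition-refinement fixed point:
  B0 = {p0, q0}
  B1 = {p1, q1}
  B2 = {p2, q2}
p0 ∈ B0, q0 ∈ B0 → same block
Bisimilar ⇒ trace-equivalent.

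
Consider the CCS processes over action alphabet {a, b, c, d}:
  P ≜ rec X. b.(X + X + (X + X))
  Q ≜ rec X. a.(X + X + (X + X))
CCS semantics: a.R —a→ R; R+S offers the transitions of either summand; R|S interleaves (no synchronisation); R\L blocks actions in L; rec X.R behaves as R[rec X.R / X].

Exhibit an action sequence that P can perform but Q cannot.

Reachable graph of P (2 states):
  p0 = rec X. b.(X + X + (X + X)) → -b-> p1
  p1 = (rec X. b.(X + X + (X + X))) + (rec X. b.(X + X + (X + X))) + ((rec X. b.(X + X + (X + X))) + (rec X. b.(X + X + (X + X)))) → -b-> p1
Reachable graph of Q (2 states):
  q0 = rec X. a.(X + X + (X + X)) → -a-> q1
  q1 = (rec X. a.(X + X + (X + X))) + (rec X. a.(X + X + (X + X))) + ((rec X. a.(X + X + (X + X))) + (rec X. a.(X + X + (X + X)))) → -a-> q1
Trace ⟨b⟩ through P, begin at {p0}:
  [1] b ⇒ {p1}
  — P admits the full trace.
Trace ⟨b⟩ through Q, begin at {q0}:
  [1] b ⇒ ∅  — Q cannot continue

b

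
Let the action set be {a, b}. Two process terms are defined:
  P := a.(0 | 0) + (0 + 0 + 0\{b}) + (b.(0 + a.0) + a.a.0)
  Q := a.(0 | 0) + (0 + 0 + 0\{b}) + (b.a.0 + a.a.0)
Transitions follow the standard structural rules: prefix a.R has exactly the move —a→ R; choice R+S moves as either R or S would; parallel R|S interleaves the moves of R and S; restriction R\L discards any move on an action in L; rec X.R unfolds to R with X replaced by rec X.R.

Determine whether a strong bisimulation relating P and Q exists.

YES

LTS(P): 5 reachable states
  s0 = a.(0 | 0) + (0 + 0 + 0\{b}) + (b.(0 + a.0) + a.a.0) | =a=> s1, =a=> s2, =b=> s3
  s1 = 0 | 0 | ∅
  s2 = a.0 | =a=> s4
  s3 = 0 + a.0 | =a=> s4
  s4 = 0 | ∅
LTS(Q): 4 reachable states
  t0 = a.(0 | 0) + (0 + 0 + 0\{b}) + (b.a.0 + a.a.0) | =a=> t1, =a=> t2, =b=> t2
  t1 = 0 | 0 | ∅
  t2 = a.0 | =a=> t3
  t3 = 0 | ∅
Partition-refinement fixed point:
  B0 = {s0, t0}
  B1 = {s1, s4, t1, t3}
  B2 = {s2, s3, t2}
s0 ∈ B0, t0 ∈ B0 → same block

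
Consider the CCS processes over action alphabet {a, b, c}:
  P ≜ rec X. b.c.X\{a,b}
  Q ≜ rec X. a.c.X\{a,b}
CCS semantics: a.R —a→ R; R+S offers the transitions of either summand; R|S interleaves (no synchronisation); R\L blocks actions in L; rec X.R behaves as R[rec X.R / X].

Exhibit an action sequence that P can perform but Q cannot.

b

LTS(P): 3 reachable states
  s0 = rec X. b.c.X\{a,b} ⊢ -b-> s1
  s1 = c.(rec X. b.c.X\{a,b})\{a,b} ⊢ -c-> s2
  s2 = (rec X. b.c.X\{a,b})\{a,b} ⊢ stopped
LTS(Q): 3 reachable states
  t0 = rec X. a.c.X\{a,b} ⊢ -a-> t1
  t1 = c.(rec X. a.c.X\{a,b})\{a,b} ⊢ -c-> t2
  t2 = (rec X. a.c.X\{a,b})\{a,b} ⊢ stopped
Run σ = ⟨b⟩ on P: start {s0}
  after b @ step 1: {s1}
  P completes σ.
Run σ = ⟨b⟩ on Q: start {t0}
  after b @ step 1: no successor for Q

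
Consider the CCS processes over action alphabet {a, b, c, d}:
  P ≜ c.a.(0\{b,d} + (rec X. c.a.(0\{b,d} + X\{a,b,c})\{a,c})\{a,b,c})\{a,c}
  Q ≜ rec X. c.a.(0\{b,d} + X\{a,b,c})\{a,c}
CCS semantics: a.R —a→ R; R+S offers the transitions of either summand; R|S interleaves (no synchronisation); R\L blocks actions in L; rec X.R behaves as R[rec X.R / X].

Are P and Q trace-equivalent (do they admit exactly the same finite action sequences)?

trace-equivalent

P's transition system — 3 states:
  s0 = c.a.(0\{b,d} + (rec X. c.a.(0\{b,d} + X\{a,b,c})\{a,c})\{a,b,c})\{a,c} | ··c··> s1
  s1 = a.(0\{b,d} + (rec X. c.a.(0\{b,d} + X\{a,b,c})\{a,c})\{a,b,c})\{a,c} | ··a··> s2
  s2 = (0\{b,d} + (rec X. c.a.(0\{b,d} + X\{a,b,c})\{a,c})\{a,b,c})\{a,c} | ·
Q's transition system — 3 states:
  t0 = rec X. c.a.(0\{b,d} + X\{a,b,c})\{a,c} | ··c··> t1
  t1 = a.(0\{b,d} + (rec X. c.a.(0\{b,d} + X\{a,b,c})\{a,c})\{a,b,c})\{a,c} | ··a··> t2
  t2 = (0\{b,d} + (rec X. c.a.(0\{b,d} + X\{a,b,c})\{a,c})\{a,b,c})\{a,c} | ·
Coarsest stable partition (strong bisimilarity classes):
  B0 = {s0, t0}
  B1 = {s1, t1}
  B2 = {s2, t2}
s0 ∈ B0, t0 ∈ B0 → same block
Bisimilar ⇒ trace-equivalent.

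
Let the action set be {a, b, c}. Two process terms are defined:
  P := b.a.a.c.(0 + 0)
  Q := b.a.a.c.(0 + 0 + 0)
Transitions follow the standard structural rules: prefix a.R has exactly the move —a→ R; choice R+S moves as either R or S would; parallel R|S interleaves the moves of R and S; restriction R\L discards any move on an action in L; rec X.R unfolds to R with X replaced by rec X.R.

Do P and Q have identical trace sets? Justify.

P's transition system — 5 states:
  m0 = b.a.a.c.(0 + 0) has moves —b→ m1
  m1 = a.a.c.(0 + 0) has moves —a→ m2
  m2 = a.c.(0 + 0) has moves —a→ m3
  m3 = c.(0 + 0) has moves —c→ m4
  m4 = 0 + 0 has moves ·
Q's transition system — 5 states:
  n0 = b.a.a.c.(0 + 0 + 0) has moves —b→ n1
  n1 = a.a.c.(0 + 0 + 0) has moves —a→ n2
  n2 = a.c.(0 + 0 + 0) has moves —a→ n3
  n3 = c.(0 + 0 + 0) has moves —c→ n4
  n4 = 0 + 0 + 0 has moves ·
Bisimilarity quotient blocks:
  B0 = {m0, n0}
  B1 = {m1, n1}
  B2 = {m2, n2}
  B3 = {m3, n3}
  B4 = {m4, n4}
m0 ∈ B0, n0 ∈ B0 → same block
Bisimilar ⇒ trace-equivalent.

trace-equivalent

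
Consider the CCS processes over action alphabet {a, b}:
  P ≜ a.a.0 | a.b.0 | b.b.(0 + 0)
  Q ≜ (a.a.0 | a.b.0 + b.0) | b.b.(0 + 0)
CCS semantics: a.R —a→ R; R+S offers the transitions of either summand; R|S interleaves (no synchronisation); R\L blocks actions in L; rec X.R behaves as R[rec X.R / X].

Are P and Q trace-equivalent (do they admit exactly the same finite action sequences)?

NO — witness ⟨bbb⟩

LTS(P): 27 reachable states
  m0 = a.a.0 | a.b.0 | b.b.(0 + 0) :: -a-> m1, -a-> m2, -b-> m3
  m1 = a.0 | a.b.0 | b.b.(0 + 0) :: -a-> m4, -a-> m5, -b-> m6
  m2 = a.a.0 | b.0 | b.b.(0 + 0) :: -a-> m5, -b-> m7, -b-> m8
  m3 = a.a.0 | a.b.0 | b.(0 + 0) :: -a-> m6, -a-> m8, -b-> m9
  m4 = 0 | a.b.0 | b.b.(0 + 0) :: -a-> m10, -b-> m11
  m5 = a.0 | b.0 | b.b.(0 + 0) :: -a-> m10, -b-> m12, -b-> m13
  m6 = a.0 | a.b.0 | b.(0 + 0) :: -a-> m11, -a-> m13, -b-> m14
  m7 = a.a.0 | 0 | b.b.(0 + 0) :: -a-> m12, -b-> m15
  m8 = a.a.0 | b.0 | b.(0 + 0) :: -a-> m13, -b-> m15, -b-> m16
  m9 = a.a.0 | a.b.0 | (0 + 0) :: -a-> m14, -a-> m16
  m10 = 0 | b.0 | b.b.(0 + 0) :: -b-> m17, -b-> m18
  m11 = 0 | a.b.0 | b.(0 + 0) :: -a-> m18, -b-> m19
  m12 = a.0 | 0 | b.b.(0 + 0) :: -a-> m17, -b-> m20
  m13 = a.0 | b.0 | b.(0 + 0) :: -a-> m18, -b-> m20, -b-> m21
  m14 = a.0 | a.b.0 | (0 + 0) :: -a-> m19, -a-> m21
  m15 = a.a.0 | 0 | b.(0 + 0) :: -a-> m20, -b-> m22
  m16 = a.a.0 | b.0 | (0 + 0) :: -a-> m21, -b-> m22
  m17 = 0 | 0 | b.b.(0 + 0) :: -b-> m23
  m18 = 0 | b.0 | b.(0 + 0) :: -b-> m23, -b-> m24
  m19 = 0 | a.b.0 | (0 + 0) :: -a-> m24
  m20 = a.0 | 0 | b.(0 + 0) :: -a-> m23, -b-> m25
  m21 = a.0 | b.0 | (0 + 0) :: -a-> m24, -b-> m25
  m22 = a.a.0 | 0 | (0 + 0) :: -a-> m25
  m23 = 0 | 0 | b.(0 + 0) :: -b-> m26
  m24 = 0 | b.0 | (0 + 0) :: -b-> m26
  m25 = a.0 | 0 | (0 + 0) :: -a-> m26
  m26 = 0 | 0 | (0 + 0) :: ∅
LTS(Q): 30 reachable states
  n0 = (a.a.0 | a.b.0 + b.0) | b.b.(0 + 0) :: -a-> n1, -a-> n2, -b-> n3, -b-> n4
  n1 = a.0 | a.b.0 | b.b.(0 + 0) :: -a-> n5, -a-> n6, -b-> n7
  n2 = a.a.0 | b.0 | b.b.(0 + 0) :: -a-> n6, -b-> n8, -b-> n9
  n3 = (a.a.0 | a.b.0 + b.0) | b.(0 + 0) :: -a-> n7, -a-> n9, -b-> n10, -b-> n11
  n4 = 0 | b.b.(0 + 0) :: -b-> n11
  n5 = 0 | a.b.0 | b.b.(0 + 0) :: -a-> n12, -b-> n13
  n6 = a.0 | b.0 | b.b.(0 + 0) :: -a-> n12, -b-> n14, -b-> n15
  n7 = a.0 | a.b.0 | b.(0 + 0) :: -a-> n13, -a-> n15, -b-> n16
  n8 = a.a.0 | 0 | b.b.(0 + 0) :: -a-> n14, -b-> n17
  n9 = a.a.0 | b.0 | b.(0 + 0) :: -a-> n15, -b-> n17, -b-> n18
  n10 = (a.a.0 | a.b.0 + b.0) | (0 + 0) :: -a-> n16, -a-> n18, -b-> n19
  n11 = 0 | b.(0 + 0) :: -b-> n19
  n12 = 0 | b.0 | b.b.(0 + 0) :: -b-> n20, -b-> n21
  n13 = 0 | a.b.0 | b.(0 + 0) :: -a-> n21, -b-> n22
  n14 = a.0 | 0 | b.b.(0 + 0) :: -a-> n20, -b-> n23
  n15 = a.0 | b.0 | b.(0 + 0) :: -a-> n21, -b-> n23, -b-> n24
  n16 = a.0 | a.b.0 | (0 + 0) :: -a-> n22, -a-> n24
  n17 = a.a.0 | 0 | b.(0 + 0) :: -a-> n23, -b-> n25
  n18 = a.a.0 | b.0 | (0 + 0) :: -a-> n24, -b-> n25
  n19 = 0 | (0 + 0) :: ∅
  n20 = 0 | 0 | b.b.(0 + 0) :: -b-> n26
  n21 = 0 | b.0 | b.(0 + 0) :: -b-> n26, -b-> n27
  n22 = 0 | a.b.0 | (0 + 0) :: -a-> n27
  n23 = a.0 | 0 | b.(0 + 0) :: -a-> n26, -b-> n28
  n24 = a.0 | b.0 | (0 + 0) :: -a-> n27, -b-> n28
  n25 = a.a.0 | 0 | (0 + 0) :: -a-> n28
  n26 = 0 | 0 | b.(0 + 0) :: -b-> n29
  n27 = 0 | b.0 | (0 + 0) :: -b-> n29
  n28 = a.0 | 0 | (0 + 0) :: -a-> n29
  n29 = 0 | 0 | (0 + 0) :: ∅
Run σ = ⟨bbb⟩ on Q: start {n0}
  step 1 (b): {n3, n4}
  step 2 (b): {n10, n11}
  step 3 (b): {n19}
  Q completes σ.
Run σ = ⟨bbb⟩ on P: start {m0}
  step 1 (b): {m3}
  step 2 (b): {m9}
  step 3 (b): ∅  — P cannot continue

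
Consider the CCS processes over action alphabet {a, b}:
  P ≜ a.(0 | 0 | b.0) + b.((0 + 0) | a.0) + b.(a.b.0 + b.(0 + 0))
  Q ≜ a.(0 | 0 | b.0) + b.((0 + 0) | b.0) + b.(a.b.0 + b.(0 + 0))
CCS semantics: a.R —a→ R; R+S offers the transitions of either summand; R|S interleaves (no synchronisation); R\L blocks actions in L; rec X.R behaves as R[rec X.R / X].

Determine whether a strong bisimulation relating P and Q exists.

not bisimilar

LTS(P): 9 reachable states
  p0 = a.(0 | 0 | b.0) + b.((0 + 0) | a.0) + b.(a.b.0 + b.(0 + 0)) ⊢ =a=> p1, =b=> p2, =b=> p3
  p1 = 0 | 0 | b.0 ⊢ =b=> p4
  p2 = (0 + 0) | a.0 ⊢ =a=> p5
  p3 = a.b.0 + b.(0 + 0) ⊢ =a=> p6, =b=> p7
  p4 = 0 | 0 | 0 ⊢ deadlocked
  p5 = (0 + 0) | 0 ⊢ deadlocked
  p6 = b.0 ⊢ =b=> p8
  p7 = 0 + 0 ⊢ deadlocked
  p8 = 0 ⊢ deadlocked
LTS(Q): 9 reachable states
  q0 = a.(0 | 0 | b.0) + b.((0 + 0) | b.0) + b.(a.b.0 + b.(0 + 0)) ⊢ =a=> q1, =b=> q2, =b=> q3
  q1 = 0 | 0 | b.0 ⊢ =b=> q4
  q2 = (0 + 0) | b.0 ⊢ =b=> q5
  q3 = a.b.0 + b.(0 + 0) ⊢ =a=> q6, =b=> q7
  q4 = 0 | 0 | 0 ⊢ deadlocked
  q5 = (0 + 0) | 0 ⊢ deadlocked
  q6 = b.0 ⊢ =b=> q8
  q7 = 0 + 0 ⊢ deadlocked
  q8 = 0 ⊢ deadlocked
Coarsest stable partition (strong bisimilarity classes):
  B0 = {p0}
  B1 = {p2}
  B2 = {p4, p5, p7, p8, q4, q5, q7, q8}
  B3 = {p1, p6, q1, q2, q6}
  B4 = {p3, q3}
  B5 = {q0}
p0 ∈ B0, q0 ∈ B5 → different blocks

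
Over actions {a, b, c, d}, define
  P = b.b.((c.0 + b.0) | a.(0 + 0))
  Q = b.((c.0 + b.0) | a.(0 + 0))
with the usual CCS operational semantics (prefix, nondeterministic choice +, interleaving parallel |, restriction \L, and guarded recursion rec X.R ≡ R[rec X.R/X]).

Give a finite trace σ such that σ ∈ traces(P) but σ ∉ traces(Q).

P's transition system — 6 states:
  p0 = b.b.((c.0 + b.0) | a.(0 + 0)) → --b--▸ p1
  p1 = b.((c.0 + b.0) | a.(0 + 0)) → --b--▸ p2
  p2 = (c.0 + b.0) | a.(0 + 0) → --a--▸ p3, --b--▸ p4, --c--▸ p4
  p3 = (c.0 + b.0) | (0 + 0) → --b--▸ p5, --c--▸ p5
  p4 = 0 | a.(0 + 0) → --a--▸ p5
  p5 = 0 | (0 + 0) → deadlocked
Q's transition system — 5 states:
  q0 = b.((c.0 + b.0) | a.(0 + 0)) → --b--▸ q1
  q1 = (c.0 + b.0) | a.(0 + 0) → --a--▸ q2, --b--▸ q3, --c--▸ q3
  q2 = (c.0 + b.0) | (0 + 0) → --b--▸ q4, --c--▸ q4
  q3 = 0 | a.(0 + 0) → --a--▸ q4
  q4 = 0 | (0 + 0) → deadlocked
Trace ⟨bbb⟩ through P, begin at {p0}:
  after b @ step 1: {p1}
  after b @ step 2: {p2}
  after b @ step 3: {p4}
  ✓ P
Trace ⟨bbb⟩ through Q, begin at {q0}:
  after b @ step 1: {q1}
  after b @ step 2: {q3}
  after b @ step 3: ∅ (Q stuck)

bbb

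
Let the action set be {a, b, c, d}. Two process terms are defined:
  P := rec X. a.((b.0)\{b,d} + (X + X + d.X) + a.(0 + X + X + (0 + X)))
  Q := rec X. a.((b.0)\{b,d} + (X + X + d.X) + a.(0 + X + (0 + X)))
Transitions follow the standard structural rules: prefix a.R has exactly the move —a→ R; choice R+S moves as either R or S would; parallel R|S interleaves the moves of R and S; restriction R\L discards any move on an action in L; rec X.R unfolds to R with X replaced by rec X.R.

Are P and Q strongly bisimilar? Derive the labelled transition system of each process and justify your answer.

P ~ Q

P's transition system — 3 states:
  u0 = rec X. a.((b.0)\{b,d} + (X + X + d.X) + a.(0 + X + X + (0 + X))) :: =a=> u1
  u1 = (b.0)\{b,d} + ((rec X. a.((b.0)\{b,d} + (X + X + d.X) + a.(0 + X + X + (0 + X)))) + (rec X. a.((b.0)\{b,d} + (X + X + d.X) + a.(0 + X + X + (0 + X)))) + d.(rec X. a.((b.0)\{b,d} + (X + X + d.X) + a.(0 + X + X + (0 + X))))) + a.(0 + (rec X. a.((b.0)\{b,d} + (X + X + d.X) + a.(0 + X + X + (0 + X)))) + (rec X. a.((b.0)\{b,d} + (X + X + d.X) + a.(0 + X + X + (0 + X)))) + (0 + (rec X. a.((b.0)\{b,d} + (X + X + d.X) + a.(0 + X + X + (0 + X)))))) :: =a=> u1, =a=> u2, =d=> u0
  u2 = 0 + (rec X. a.((b.0)\{b,d} + (X + X + d.X) + a.(0 + X + X + (0 + X)))) + (rec X. a.((b.0)\{b,d} + (X + X + d.X) + a.(0 + X + X + (0 + X)))) + (0 + (rec X. a.((b.0)\{b,d} + (X + X + d.X) + a.(0 + X + X + (0 + X))))) :: =a=> u1
Q's transition system — 3 states:
  v0 = rec X. a.((b.0)\{b,d} + (X + X + d.X) + a.(0 + X + (0 + X))) :: =a=> v1
  v1 = (b.0)\{b,d} + ((rec X. a.((b.0)\{b,d} + (X + X + d.X) + a.(0 + X + (0 + X)))) + (rec X. a.((b.0)\{b,d} + (X + X + d.X) + a.(0 + X + (0 + X)))) + d.(rec X. a.((b.0)\{b,d} + (X + X + d.X) + a.(0 + X + (0 + X))))) + a.(0 + (rec X. a.((b.0)\{b,d} + (X + X + d.X) + a.(0 + X + (0 + X)))) + (0 + (rec X. a.((b.0)\{b,d} + (X + X + d.X) + a.(0 + X + (0 + X)))))) :: =a=> v1, =a=> v2, =d=> v0
  v2 = 0 + (rec X. a.((b.0)\{b,d} + (X + X + d.X) + a.(0 + X + (0 + X)))) + (0 + (rec X. a.((b.0)\{b,d} + (X + X + d.X) + a.(0 + X + (0 + X))))) :: =a=> v1
Partition-refinement fixed point:
  B0 = {u0, u2, v0, v2}
  B1 = {u1, v1}
u0 ∈ B0, v0 ∈ B0 → same block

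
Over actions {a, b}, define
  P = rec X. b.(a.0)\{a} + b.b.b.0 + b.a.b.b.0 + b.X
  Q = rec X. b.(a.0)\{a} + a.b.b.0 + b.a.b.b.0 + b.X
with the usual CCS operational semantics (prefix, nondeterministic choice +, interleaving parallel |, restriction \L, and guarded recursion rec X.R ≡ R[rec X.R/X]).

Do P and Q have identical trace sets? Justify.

traces(P) ≠ traces(Q) — witness ⟨a⟩

Reachable graph of P (6 states):
  u0 = rec X. b.(a.0)\{a} + b.b.b.0 + b.a.b.b.0 + b.X | =b=> u0, =b=> u1, =b=> u2, =b=> u3
  u1 = (a.0)\{a} | (no moves)
  u2 = a.b.b.0 | =a=> u3
  u3 = b.b.0 | =b=> u4
  u4 = b.0 | =b=> u5
  u5 = 0 | (no moves)
Reachable graph of Q (6 states):
  v0 = rec X. b.(a.0)\{a} + a.b.b.0 + b.a.b.b.0 + b.X | =a=> v1, =b=> v0, =b=> v2, =b=> v3
  v1 = b.b.0 | =b=> v4
  v2 = (a.0)\{a} | (no moves)
  v3 = a.b.b.0 | =a=> v1
  v4 = b.0 | =b=> v5
  v5 = 0 | (no moves)
Run σ = ⟨a⟩ on Q: start {v0}
  [1] a ⇒ {v1}
  Q completes σ.
Run σ = ⟨a⟩ on P: start {u0}
  [1] a ⇒ no successor for P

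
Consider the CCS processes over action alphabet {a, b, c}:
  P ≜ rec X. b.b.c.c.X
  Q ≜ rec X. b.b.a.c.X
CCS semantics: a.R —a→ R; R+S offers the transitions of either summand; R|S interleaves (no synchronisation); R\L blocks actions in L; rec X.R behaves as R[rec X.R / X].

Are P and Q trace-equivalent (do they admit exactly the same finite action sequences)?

trace-distinct — witness ⟨bbc⟩

Reachable graph of P (4 states):
  s0 = rec X. b.b.c.c.X → ··b··> s1
  s1 = b.c.c.(rec X. b.b.c.c.X) → ··b··> s2
  s2 = c.c.(rec X. b.b.c.c.X) → ··c··> s3
  s3 = c.(rec X. b.b.c.c.X) → ··c··> s0
Reachable graph of Q (4 states):
  t0 = rec X. b.b.a.c.X → ··b··> t1
  t1 = b.a.c.(rec X. b.b.a.c.X) → ··b··> t2
  t2 = a.c.(rec X. b.b.a.c.X) → ··a··> t3
  t3 = c.(rec X. b.b.a.c.X) → ··c··> t0
Executing bbc from P (initial set {s0}):
  [1] b ⇒ {s1}
  [2] b ⇒ {s2}
  [3] c ⇒ {s3}
  ✓ P
Executing bbc from Q (initial set {t0}):
  [1] b ⇒ {t1}
  [2] b ⇒ {t2}
  [3] c ⇒ ∅ (Q stuck)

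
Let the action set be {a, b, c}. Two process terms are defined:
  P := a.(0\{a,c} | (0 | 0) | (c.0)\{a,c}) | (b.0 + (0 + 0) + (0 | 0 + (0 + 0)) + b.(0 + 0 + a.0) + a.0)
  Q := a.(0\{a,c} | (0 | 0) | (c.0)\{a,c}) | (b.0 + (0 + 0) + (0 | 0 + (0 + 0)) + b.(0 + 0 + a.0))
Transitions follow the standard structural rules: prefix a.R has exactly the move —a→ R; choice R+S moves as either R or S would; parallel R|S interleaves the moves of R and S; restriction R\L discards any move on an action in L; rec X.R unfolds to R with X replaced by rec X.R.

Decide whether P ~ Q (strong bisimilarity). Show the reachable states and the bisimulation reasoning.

Reachable graph of P (6 states):
  m0 = a.(0\{a,c} | (0 | 0) | (c.0)\{a,c}) | (b.0 + (0 + 0) + (0 | 0 + (0 + 0)) + b.(0 + 0 + a.0) + a.0) has moves —a→ m1, —a→ m2, —b→ m2, —b→ m3
  m1 = 0\{a,c} | (0 | 0) | (c.0)\{a,c} | (b.0 + (0 + 0) + (0 | 0 + (0 + 0)) + b.(0 + 0 + a.0) + a.0) has moves —a→ m4, —b→ m4, —b→ m5
  m2 = a.(0\{a,c} | (0 | 0) | (c.0)\{a,c}) | 0 has moves —a→ m4
  m3 = a.(0\{a,c} | (0 | 0) | (c.0)\{a,c}) | (0 + 0 + a.0) has moves —a→ m2, —a→ m5
  m4 = 0\{a,c} | (0 | 0) | (c.0)\{a,c} | 0 has moves (no moves)
  m5 = 0\{a,c} | (0 | 0) | (c.0)\{a,c} | (0 + 0 + a.0) has moves —a→ m4
Reachable graph of Q (6 states):
  n0 = a.(0\{a,c} | (0 | 0) | (c.0)\{a,c}) | (b.0 + (0 + 0) + (0 | 0 + (0 + 0)) + b.(0 + 0 + a.0)) has moves —a→ n1, —b→ n2, —b→ n3
  n1 = 0\{a,c} | (0 | 0) | (c.0)\{a,c} | (b.0 + (0 + 0) + (0 | 0 + (0 + 0)) + b.(0 + 0 + a.0)) has moves —b→ n4, —b→ n5
  n2 = a.(0\{a,c} | (0 | 0) | (c.0)\{a,c}) | (0 + 0 + a.0) has moves —a→ n3, —a→ n4
  n3 = a.(0\{a,c} | (0 | 0) | (c.0)\{a,c}) | 0 has moves —a→ n5
  n4 = 0\{a,c} | (0 | 0) | (c.0)\{a,c} | (0 + 0 + a.0) has moves —a→ n5
  n5 = 0\{a,c} | (0 | 0) | (c.0)\{a,c} | 0 has moves (no moves)
Coarsest stable partition (strong bisimilarity classes):
  B0 = {m0}
  B1 = {m1}
  B2 = {m2, m5, n3, n4}
  B3 = {m4, n5}
  B4 = {m3, n2}
  B5 = {n0}
  B6 = {n1}
m0 ∈ B0, n0 ∈ B5 → different blocks

NO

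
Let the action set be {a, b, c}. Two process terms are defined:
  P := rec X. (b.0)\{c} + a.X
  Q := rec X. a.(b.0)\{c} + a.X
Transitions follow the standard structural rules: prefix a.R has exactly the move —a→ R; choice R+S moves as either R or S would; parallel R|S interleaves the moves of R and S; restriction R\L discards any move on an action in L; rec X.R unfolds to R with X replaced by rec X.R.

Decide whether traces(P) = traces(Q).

LTS(P): 2 reachable states
  m0 = rec X. (b.0)\{c} + a.X | =a=> m0, =b=> m1
  m1 = 0\{c} | (no moves)
LTS(Q): 3 reachable states
  n0 = rec X. a.(b.0)\{c} + a.X | =a=> n0, =a=> n1
  n1 = (b.0)\{c} | =b=> n2
  n2 = 0\{c} | (no moves)
Run σ = ⟨b⟩ on P: start {m0}
  after b @ step 1: {m1}
  — P admits the full trace.
Run σ = ⟨b⟩ on Q: start {n0}
  after b @ step 1: no successor for Q

traces(P) ≠ traces(Q) — witness ⟨b⟩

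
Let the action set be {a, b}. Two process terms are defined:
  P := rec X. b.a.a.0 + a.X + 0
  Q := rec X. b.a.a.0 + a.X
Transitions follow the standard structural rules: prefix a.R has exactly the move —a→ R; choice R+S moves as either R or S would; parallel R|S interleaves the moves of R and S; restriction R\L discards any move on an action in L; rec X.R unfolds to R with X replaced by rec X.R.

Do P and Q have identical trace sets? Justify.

LTS(P): 4 reachable states
  p0 = rec X. b.a.a.0 + a.X + 0 ⊢ —a→ p0, —b→ p1
  p1 = a.a.0 ⊢ —a→ p2
  p2 = a.0 ⊢ —a→ p3
  p3 = 0 ⊢ deadlocked
LTS(Q): 4 reachable states
  q0 = rec X. b.a.a.0 + a.X ⊢ —a→ q0, —b→ q1
  q1 = a.a.0 ⊢ —a→ q2
  q2 = a.0 ⊢ —a→ q3
  q3 = 0 ⊢ deadlocked
Partition-refinement fixed point:
  B0 = {p0, q0}
  B1 = {p1, q1}
  B2 = {p2, q2}
  B3 = {p3, q3}
p0 ∈ B0, q0 ∈ B0 → same block
Bisimilar ⇒ trace-equivalent.

YES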